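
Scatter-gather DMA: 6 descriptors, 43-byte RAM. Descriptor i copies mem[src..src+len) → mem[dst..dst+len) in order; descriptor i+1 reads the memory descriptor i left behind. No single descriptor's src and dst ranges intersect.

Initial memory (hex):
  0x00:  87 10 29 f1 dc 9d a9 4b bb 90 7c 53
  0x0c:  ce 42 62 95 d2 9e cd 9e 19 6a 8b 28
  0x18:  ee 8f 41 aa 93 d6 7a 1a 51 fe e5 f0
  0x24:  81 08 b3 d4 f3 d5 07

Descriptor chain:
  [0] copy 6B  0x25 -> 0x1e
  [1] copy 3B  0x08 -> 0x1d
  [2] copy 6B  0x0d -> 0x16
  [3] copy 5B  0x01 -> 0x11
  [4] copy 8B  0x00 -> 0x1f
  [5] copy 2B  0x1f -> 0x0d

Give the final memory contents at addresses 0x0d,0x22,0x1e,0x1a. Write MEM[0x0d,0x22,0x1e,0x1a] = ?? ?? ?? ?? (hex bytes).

MEM[0x0d,0x22,0x1e,0x1a] = 87 f1 90 9e

  after D0: wrote 6B at 0x1e = 08b3d4f3d507
  after D1: wrote 3B at 0x1d = bb907c
  after D2: wrote 6B at 0x16 = 426295d29ecd
  after D3: wrote 5B at 0x11 = 1029f1dc9d
  after D4: wrote 8B at 0x1f = 871029f1dc9da94b
  after D5: wrote 2B at 0x0d = 8710
query mem[0x0d]=0x87, mem[0x22]=0xf1, mem[0x1e]=0x90, mem[0x1a]=0x9e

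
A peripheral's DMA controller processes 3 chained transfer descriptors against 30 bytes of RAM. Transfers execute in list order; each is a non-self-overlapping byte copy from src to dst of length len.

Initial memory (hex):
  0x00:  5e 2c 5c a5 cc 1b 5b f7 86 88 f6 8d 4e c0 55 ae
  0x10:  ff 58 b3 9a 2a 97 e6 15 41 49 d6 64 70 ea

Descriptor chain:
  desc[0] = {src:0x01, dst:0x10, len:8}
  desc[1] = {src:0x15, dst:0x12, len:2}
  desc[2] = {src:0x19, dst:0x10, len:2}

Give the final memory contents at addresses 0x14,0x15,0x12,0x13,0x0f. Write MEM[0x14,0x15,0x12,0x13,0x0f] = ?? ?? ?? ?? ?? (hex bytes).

MEM[0x14,0x15,0x12,0x13,0x0f] = 1b 5b 5b f7 ae

  after D0: wrote 8B at 0x10 = 2c5ca5cc1b5bf786
  after D1: wrote 2B at 0x12 = 5bf7
  after D2: wrote 2B at 0x10 = 49d6
query mem[0x14]=0x1b, mem[0x15]=0x5b, mem[0x12]=0x5b, mem[0x13]=0xf7, mem[0x0f]=0xae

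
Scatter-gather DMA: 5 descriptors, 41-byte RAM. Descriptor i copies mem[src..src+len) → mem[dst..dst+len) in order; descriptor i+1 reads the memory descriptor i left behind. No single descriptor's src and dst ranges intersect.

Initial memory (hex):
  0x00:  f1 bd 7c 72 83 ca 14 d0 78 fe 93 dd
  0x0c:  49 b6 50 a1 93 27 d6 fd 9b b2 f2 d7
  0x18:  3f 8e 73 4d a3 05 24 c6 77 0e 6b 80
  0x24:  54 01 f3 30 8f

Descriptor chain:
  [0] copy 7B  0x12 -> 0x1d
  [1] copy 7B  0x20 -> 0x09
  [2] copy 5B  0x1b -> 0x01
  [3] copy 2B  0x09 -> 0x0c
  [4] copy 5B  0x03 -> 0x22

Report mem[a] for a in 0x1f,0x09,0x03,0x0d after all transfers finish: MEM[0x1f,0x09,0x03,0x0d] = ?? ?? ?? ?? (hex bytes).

MEM[0x1f,0x09,0x03,0x0d] = 9b b2 d6 f2

  after D0: wrote 7B at 0x1d = d6fd9bb2f2d73f
  after D1: wrote 7B at 0x09 = b2f2d73f5401f3
  after D2: wrote 5B at 0x01 = 4da3d6fd9b
  after D3: wrote 2B at 0x0c = b2f2
  after D4: wrote 5B at 0x22 = d6fd9b14d0
query mem[0x1f]=0x9b, mem[0x09]=0xb2, mem[0x03]=0xd6, mem[0x0d]=0xf2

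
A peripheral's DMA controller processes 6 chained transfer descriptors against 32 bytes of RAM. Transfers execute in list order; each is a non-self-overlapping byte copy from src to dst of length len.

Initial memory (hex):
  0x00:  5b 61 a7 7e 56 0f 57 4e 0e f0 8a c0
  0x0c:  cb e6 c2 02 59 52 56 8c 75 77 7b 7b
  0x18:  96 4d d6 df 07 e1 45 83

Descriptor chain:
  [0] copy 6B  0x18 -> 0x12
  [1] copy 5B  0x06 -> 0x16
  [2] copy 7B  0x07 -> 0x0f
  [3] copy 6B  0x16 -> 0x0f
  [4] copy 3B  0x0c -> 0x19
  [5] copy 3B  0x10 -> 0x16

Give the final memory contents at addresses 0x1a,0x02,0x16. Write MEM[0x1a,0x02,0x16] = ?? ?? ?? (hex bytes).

#0 dst[0x12+6] := {0x96,0x4d,0xd6,0xdf,0x07,0xe1}
#1 dst[0x16+5] := {0x57,0x4e,0x0e,0xf0,0x8a}
#2 dst[0x0f+7] := {0x4e,0x0e,0xf0,0x8a,0xc0,0xcb,0xe6}
#3 dst[0x0f+6] := {0x57,0x4e,0x0e,0xf0,0x8a,0xdf}
#4 dst[0x19+3] := {0xcb,0xe6,0xc2}
#5 dst[0x16+3] := {0x4e,0x0e,0xf0}
query mem[0x1a]=0xe6, mem[0x02]=0xa7, mem[0x16]=0x4e

MEM[0x1a,0x02,0x16] = e6 a7 4e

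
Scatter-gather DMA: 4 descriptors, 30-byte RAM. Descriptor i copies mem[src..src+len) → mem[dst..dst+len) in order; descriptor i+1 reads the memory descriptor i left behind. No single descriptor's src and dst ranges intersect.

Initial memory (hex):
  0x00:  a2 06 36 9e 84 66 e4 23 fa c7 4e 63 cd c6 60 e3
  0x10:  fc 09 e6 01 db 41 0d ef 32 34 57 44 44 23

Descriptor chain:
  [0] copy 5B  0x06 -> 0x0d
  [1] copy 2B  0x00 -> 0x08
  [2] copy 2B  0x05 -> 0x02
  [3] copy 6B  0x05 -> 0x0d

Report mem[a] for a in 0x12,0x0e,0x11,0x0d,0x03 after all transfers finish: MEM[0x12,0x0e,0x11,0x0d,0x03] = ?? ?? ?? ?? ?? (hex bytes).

MEM[0x12,0x0e,0x11,0x0d,0x03] = 4e e4 06 66 e4

  after D0: wrote 5B at 0x0d = e423fac74e
  after D1: wrote 2B at 0x08 = a206
  after D2: wrote 2B at 0x02 = 66e4
  after D3: wrote 6B at 0x0d = 66e423a2064e
query mem[0x12]=0x4e, mem[0x0e]=0xe4, mem[0x11]=0x06, mem[0x0d]=0x66, mem[0x03]=0xe4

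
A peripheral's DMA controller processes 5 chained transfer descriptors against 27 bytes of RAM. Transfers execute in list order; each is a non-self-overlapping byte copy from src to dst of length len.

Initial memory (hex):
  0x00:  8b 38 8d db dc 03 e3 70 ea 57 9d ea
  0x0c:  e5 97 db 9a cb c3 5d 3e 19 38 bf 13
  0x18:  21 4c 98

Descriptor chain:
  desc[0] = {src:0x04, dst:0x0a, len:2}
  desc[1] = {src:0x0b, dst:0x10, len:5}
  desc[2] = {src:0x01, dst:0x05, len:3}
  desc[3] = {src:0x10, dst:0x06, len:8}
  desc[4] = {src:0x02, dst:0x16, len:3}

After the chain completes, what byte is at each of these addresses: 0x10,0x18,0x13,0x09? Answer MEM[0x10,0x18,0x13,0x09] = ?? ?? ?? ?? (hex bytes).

  after D0: wrote 2B at 0x0a = dc03
  after D1: wrote 5B at 0x10 = 03e597db9a
  after D2: wrote 3B at 0x05 = 388ddb
  after D3: wrote 8B at 0x06 = 03e597db9a38bf13
  after D4: wrote 3B at 0x16 = 8ddbdc
query mem[0x10]=0x03, mem[0x18]=0xdc, mem[0x13]=0xdb, mem[0x09]=0xdb

MEM[0x10,0x18,0x13,0x09] = 03 dc db db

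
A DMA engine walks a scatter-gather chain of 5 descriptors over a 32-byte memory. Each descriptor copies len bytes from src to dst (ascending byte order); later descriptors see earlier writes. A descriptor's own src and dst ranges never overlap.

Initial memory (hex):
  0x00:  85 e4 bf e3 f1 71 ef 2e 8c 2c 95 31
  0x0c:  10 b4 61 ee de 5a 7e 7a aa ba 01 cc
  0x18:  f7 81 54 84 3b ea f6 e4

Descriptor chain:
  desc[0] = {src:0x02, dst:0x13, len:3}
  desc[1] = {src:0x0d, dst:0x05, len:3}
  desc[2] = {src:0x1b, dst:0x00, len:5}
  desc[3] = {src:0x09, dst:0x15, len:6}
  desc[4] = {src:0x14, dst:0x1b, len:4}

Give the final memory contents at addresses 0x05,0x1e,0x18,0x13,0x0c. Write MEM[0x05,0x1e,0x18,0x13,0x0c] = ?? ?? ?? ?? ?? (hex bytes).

#0 dst[0x13+3] := {0xbf,0xe3,0xf1}
#1 dst[0x05+3] := {0xb4,0x61,0xee}
#2 dst[0x00+5] := {0x84,0x3b,0xea,0xf6,0xe4}
#3 dst[0x15+6] := {0x2c,0x95,0x31,0x10,0xb4,0x61}
#4 dst[0x1b+4] := {0xe3,0x2c,0x95,0x31}
query mem[0x05]=0xb4, mem[0x1e]=0x31, mem[0x18]=0x10, mem[0x13]=0xbf, mem[0x0c]=0x10

MEM[0x05,0x1e,0x18,0x13,0x0c] = b4 31 10 bf 10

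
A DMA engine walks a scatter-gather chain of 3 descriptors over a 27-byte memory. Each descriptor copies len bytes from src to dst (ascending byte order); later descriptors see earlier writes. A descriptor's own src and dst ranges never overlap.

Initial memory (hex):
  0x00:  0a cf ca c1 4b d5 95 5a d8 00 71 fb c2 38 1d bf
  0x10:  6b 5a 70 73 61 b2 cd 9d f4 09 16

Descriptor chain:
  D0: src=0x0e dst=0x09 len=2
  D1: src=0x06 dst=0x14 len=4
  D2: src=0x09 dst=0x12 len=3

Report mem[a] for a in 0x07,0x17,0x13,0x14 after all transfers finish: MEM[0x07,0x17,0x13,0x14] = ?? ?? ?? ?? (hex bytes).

MEM[0x07,0x17,0x13,0x14] = 5a 1d bf fb

D0: mem[0x09..0x0a] <- [1d bf]
D1: mem[0x14..0x17] <- [95 5a d8 1d]
D2: mem[0x12..0x14] <- [1d bf fb]
query mem[0x07]=0x5a, mem[0x17]=0x1d, mem[0x13]=0xbf, mem[0x14]=0xfb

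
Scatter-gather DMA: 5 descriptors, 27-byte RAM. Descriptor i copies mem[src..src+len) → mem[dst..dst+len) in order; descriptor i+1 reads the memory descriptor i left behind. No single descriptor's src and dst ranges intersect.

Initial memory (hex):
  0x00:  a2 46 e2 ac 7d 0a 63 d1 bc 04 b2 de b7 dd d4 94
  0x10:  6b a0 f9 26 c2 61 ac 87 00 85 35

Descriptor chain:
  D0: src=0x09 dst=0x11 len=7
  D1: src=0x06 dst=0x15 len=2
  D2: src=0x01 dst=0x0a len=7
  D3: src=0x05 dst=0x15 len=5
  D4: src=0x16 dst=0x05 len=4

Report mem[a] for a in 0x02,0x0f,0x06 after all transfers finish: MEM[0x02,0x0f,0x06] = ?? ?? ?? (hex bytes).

[0] 0x09->0x11 len=7 : 04 b2 de b7 dd d4 94
[1] 0x06->0x15 len=2 : 63 d1
[2] 0x01->0x0a len=7 : 46 e2 ac 7d 0a 63 d1
[3] 0x05->0x15 len=5 : 0a 63 d1 bc 04
[4] 0x16->0x05 len=4 : 63 d1 bc 04
query mem[0x02]=0xe2, mem[0x0f]=0x63, mem[0x06]=0xd1

MEM[0x02,0x0f,0x06] = e2 63 d1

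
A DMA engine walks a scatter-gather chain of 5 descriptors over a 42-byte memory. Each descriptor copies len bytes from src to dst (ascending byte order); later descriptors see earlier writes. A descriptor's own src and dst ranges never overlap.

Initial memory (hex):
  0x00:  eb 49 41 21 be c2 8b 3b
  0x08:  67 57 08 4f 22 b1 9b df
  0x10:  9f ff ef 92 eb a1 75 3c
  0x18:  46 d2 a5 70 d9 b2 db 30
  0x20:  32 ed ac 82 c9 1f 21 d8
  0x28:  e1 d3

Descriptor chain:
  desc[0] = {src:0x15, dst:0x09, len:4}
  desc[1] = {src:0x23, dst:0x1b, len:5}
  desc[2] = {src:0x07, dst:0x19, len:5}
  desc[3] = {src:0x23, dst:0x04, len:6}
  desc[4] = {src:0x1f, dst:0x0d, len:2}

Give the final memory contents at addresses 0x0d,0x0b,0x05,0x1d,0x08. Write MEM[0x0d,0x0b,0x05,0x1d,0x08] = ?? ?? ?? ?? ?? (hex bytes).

D0: mem[0x09..0x0c] <- [a1 75 3c 46]
D1: mem[0x1b..0x1f] <- [82 c9 1f 21 d8]
D2: mem[0x19..0x1d] <- [3b 67 a1 75 3c]
D3: mem[0x04..0x09] <- [82 c9 1f 21 d8 e1]
D4: mem[0x0d..0x0e] <- [d8 32]
query mem[0x0d]=0xd8, mem[0x0b]=0x3c, mem[0x05]=0xc9, mem[0x1d]=0x3c, mem[0x08]=0xd8

MEM[0x0d,0x0b,0x05,0x1d,0x08] = d8 3c c9 3c d8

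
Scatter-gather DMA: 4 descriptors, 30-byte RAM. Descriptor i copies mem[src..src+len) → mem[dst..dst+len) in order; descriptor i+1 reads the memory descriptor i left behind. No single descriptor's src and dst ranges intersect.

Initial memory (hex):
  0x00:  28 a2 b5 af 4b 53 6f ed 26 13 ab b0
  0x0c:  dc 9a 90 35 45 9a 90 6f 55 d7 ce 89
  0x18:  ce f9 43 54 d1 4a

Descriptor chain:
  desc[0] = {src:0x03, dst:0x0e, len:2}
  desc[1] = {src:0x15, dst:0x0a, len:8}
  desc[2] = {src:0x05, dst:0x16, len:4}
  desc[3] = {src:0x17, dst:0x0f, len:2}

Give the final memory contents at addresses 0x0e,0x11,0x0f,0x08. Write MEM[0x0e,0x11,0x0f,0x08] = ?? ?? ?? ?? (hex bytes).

#0 dst[0x0e+2] := {0xaf,0x4b}
#1 dst[0x0a+8] := {0xd7,0xce,0x89,0xce,0xf9,0x43,0x54,0xd1}
#2 dst[0x16+4] := {0x53,0x6f,0xed,0x26}
#3 dst[0x0f+2] := {0x6f,0xed}
query mem[0x0e]=0xf9, mem[0x11]=0xd1, mem[0x0f]=0x6f, mem[0x08]=0x26

MEM[0x0e,0x11,0x0f,0x08] = f9 d1 6f 26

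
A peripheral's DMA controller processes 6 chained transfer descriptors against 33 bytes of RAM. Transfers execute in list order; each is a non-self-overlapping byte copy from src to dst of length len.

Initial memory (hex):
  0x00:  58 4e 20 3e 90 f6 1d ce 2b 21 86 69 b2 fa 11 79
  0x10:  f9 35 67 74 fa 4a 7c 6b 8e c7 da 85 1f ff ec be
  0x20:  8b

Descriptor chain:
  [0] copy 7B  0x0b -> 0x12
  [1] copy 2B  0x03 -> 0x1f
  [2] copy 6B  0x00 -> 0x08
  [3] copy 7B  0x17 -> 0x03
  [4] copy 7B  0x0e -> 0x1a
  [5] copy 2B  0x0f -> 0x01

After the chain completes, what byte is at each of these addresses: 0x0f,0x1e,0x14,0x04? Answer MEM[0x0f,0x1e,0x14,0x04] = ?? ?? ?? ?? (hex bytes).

MEM[0x0f,0x1e,0x14,0x04] = 79 69 fa 35

D0: mem[0x12..0x18] <- [69 b2 fa 11 79 f9 35]
D1: mem[0x1f..0x20] <- [3e 90]
D2: mem[0x08..0x0d] <- [58 4e 20 3e 90 f6]
D3: mem[0x03..0x09] <- [f9 35 c7 da 85 1f ff]
D4: mem[0x1a..0x20] <- [11 79 f9 35 69 b2 fa]
D5: mem[0x01..0x02] <- [79 f9]
query mem[0x0f]=0x79, mem[0x1e]=0x69, mem[0x14]=0xfa, mem[0x04]=0x35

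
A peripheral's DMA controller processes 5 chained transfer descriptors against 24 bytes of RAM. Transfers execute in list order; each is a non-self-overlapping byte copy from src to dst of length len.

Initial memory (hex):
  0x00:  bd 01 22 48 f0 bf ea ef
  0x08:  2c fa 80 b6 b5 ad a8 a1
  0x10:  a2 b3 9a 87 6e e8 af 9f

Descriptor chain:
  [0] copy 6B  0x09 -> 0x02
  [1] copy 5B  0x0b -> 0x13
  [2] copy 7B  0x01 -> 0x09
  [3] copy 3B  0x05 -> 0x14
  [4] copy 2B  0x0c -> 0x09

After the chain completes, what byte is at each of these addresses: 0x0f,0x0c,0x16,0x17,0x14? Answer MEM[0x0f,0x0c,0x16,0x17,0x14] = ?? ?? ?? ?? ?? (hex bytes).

#0 dst[0x02+6] := {0xfa,0x80,0xb6,0xb5,0xad,0xa8}
#1 dst[0x13+5] := {0xb6,0xb5,0xad,0xa8,0xa1}
#2 dst[0x09+7] := {0x01,0xfa,0x80,0xb6,0xb5,0xad,0xa8}
#3 dst[0x14+3] := {0xb5,0xad,0xa8}
#4 dst[0x09+2] := {0xb6,0xb5}
query mem[0x0f]=0xa8, mem[0x0c]=0xb6, mem[0x16]=0xa8, mem[0x17]=0xa1, mem[0x14]=0xb5

MEM[0x0f,0x0c,0x16,0x17,0x14] = a8 b6 a8 a1 b5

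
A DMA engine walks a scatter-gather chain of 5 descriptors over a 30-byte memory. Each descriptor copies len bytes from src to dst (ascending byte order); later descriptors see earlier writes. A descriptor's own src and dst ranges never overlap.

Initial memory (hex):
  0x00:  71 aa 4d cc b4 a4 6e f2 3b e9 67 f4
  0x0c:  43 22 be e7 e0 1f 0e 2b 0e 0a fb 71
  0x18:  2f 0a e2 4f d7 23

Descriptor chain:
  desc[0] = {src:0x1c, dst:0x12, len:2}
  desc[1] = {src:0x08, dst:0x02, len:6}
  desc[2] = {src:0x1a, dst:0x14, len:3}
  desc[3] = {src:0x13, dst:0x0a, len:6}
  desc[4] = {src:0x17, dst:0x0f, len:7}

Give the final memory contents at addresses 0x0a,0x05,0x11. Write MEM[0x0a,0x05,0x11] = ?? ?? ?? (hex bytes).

MEM[0x0a,0x05,0x11] = 23 f4 0a

#0 dst[0x12+2] := {0xd7,0x23}
#1 dst[0x02+6] := {0x3b,0xe9,0x67,0xf4,0x43,0x22}
#2 dst[0x14+3] := {0xe2,0x4f,0xd7}
#3 dst[0x0a+6] := {0x23,0xe2,0x4f,0xd7,0x71,0x2f}
#4 dst[0x0f+7] := {0x71,0x2f,0x0a,0xe2,0x4f,0xd7,0x23}
query mem[0x0a]=0x23, mem[0x05]=0xf4, mem[0x11]=0x0a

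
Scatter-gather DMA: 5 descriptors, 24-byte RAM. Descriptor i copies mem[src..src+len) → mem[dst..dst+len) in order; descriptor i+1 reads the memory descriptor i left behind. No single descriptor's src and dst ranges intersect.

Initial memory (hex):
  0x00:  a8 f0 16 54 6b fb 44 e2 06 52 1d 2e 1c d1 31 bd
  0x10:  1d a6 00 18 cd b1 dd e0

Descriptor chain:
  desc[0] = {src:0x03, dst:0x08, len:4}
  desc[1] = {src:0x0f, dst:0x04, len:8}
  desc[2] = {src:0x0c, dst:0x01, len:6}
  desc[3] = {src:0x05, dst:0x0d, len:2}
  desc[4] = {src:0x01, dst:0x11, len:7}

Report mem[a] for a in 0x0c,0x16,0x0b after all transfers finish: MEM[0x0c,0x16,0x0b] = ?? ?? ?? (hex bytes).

[0] 0x03->0x08 len=4 : 54 6b fb 44
[1] 0x0f->0x04 len=8 : bd 1d a6 00 18 cd b1 dd
[2] 0x0c->0x01 len=6 : 1c d1 31 bd 1d a6
[3] 0x05->0x0d len=2 : 1d a6
[4] 0x01->0x11 len=7 : 1c d1 31 bd 1d a6 00
query mem[0x0c]=0x1c, mem[0x16]=0xa6, mem[0x0b]=0xdd

MEM[0x0c,0x16,0x0b] = 1c a6 dd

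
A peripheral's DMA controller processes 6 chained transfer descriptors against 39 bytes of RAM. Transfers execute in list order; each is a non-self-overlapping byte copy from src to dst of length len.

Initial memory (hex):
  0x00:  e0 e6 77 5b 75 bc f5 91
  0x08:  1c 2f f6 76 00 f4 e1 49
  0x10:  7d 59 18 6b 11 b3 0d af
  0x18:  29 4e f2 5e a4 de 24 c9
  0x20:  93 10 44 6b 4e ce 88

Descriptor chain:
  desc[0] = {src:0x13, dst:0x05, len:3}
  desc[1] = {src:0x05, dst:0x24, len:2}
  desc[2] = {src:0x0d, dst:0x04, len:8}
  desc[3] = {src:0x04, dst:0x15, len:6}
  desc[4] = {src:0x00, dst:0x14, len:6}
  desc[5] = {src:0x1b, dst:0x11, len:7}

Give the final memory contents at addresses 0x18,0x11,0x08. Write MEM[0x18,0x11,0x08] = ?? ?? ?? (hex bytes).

[0] 0x13->0x05 len=3 : 6b 11 b3
[1] 0x05->0x24 len=2 : 6b 11
[2] 0x0d->0x04 len=8 : f4 e1 49 7d 59 18 6b 11
[3] 0x04->0x15 len=6 : f4 e1 49 7d 59 18
[4] 0x00->0x14 len=6 : e0 e6 77 5b f4 e1
[5] 0x1b->0x11 len=7 : 5e a4 de 24 c9 93 10
query mem[0x18]=0xf4, mem[0x11]=0x5e, mem[0x08]=0x59

MEM[0x18,0x11,0x08] = f4 5e 59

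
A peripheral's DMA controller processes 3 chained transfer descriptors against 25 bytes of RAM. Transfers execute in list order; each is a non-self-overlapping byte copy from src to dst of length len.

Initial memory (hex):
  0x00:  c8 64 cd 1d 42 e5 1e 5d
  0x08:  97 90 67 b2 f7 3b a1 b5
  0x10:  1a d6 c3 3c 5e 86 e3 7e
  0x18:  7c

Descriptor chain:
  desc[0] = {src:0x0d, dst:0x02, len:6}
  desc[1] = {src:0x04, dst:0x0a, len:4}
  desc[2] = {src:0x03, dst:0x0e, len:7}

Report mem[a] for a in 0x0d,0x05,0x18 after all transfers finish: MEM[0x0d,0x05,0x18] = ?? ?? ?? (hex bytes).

MEM[0x0d,0x05,0x18] = c3 1a 7c

[0] 0x0d->0x02 len=6 : 3b a1 b5 1a d6 c3
[1] 0x04->0x0a len=4 : b5 1a d6 c3
[2] 0x03->0x0e len=7 : a1 b5 1a d6 c3 97 90
query mem[0x0d]=0xc3, mem[0x05]=0x1a, mem[0x18]=0x7c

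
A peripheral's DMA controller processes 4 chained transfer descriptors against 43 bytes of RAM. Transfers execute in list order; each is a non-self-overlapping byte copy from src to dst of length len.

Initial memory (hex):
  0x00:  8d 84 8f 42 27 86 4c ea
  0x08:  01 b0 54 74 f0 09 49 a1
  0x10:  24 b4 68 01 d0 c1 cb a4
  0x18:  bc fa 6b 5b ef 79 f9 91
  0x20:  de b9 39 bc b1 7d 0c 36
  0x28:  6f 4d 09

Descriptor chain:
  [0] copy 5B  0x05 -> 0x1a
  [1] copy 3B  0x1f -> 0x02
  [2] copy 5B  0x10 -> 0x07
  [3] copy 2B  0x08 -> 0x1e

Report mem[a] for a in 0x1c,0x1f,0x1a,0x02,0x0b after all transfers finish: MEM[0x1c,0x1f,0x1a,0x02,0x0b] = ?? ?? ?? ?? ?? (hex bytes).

#0 dst[0x1a+5] := {0x86,0x4c,0xea,0x01,0xb0}
#1 dst[0x02+3] := {0x91,0xde,0xb9}
#2 dst[0x07+5] := {0x24,0xb4,0x68,0x01,0xd0}
#3 dst[0x1e+2] := {0xb4,0x68}
query mem[0x1c]=0xea, mem[0x1f]=0x68, mem[0x1a]=0x86, mem[0x02]=0x91, mem[0x0b]=0xd0

MEM[0x1c,0x1f,0x1a,0x02,0x0b] = ea 68 86 91 d0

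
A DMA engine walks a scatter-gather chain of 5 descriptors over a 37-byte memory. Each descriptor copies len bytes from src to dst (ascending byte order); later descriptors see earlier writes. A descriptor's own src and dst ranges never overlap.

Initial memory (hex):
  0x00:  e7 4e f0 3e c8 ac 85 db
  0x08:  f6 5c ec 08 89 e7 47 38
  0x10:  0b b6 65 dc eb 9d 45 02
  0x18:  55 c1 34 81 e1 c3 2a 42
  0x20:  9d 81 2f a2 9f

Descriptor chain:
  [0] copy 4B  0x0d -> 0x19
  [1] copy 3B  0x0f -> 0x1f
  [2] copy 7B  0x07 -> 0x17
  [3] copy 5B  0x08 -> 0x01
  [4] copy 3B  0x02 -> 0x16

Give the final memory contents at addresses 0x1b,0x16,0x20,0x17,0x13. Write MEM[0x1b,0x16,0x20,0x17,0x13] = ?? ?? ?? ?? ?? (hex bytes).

MEM[0x1b,0x16,0x20,0x17,0x13] = 08 5c 0b ec dc

  after D0: wrote 4B at 0x19 = e747380b
  after D1: wrote 3B at 0x1f = 380bb6
  after D2: wrote 7B at 0x17 = dbf65cec0889e7
  after D3: wrote 5B at 0x01 = f65cec0889
  after D4: wrote 3B at 0x16 = 5cec08
query mem[0x1b]=0x08, mem[0x16]=0x5c, mem[0x20]=0x0b, mem[0x17]=0xec, mem[0x13]=0xdc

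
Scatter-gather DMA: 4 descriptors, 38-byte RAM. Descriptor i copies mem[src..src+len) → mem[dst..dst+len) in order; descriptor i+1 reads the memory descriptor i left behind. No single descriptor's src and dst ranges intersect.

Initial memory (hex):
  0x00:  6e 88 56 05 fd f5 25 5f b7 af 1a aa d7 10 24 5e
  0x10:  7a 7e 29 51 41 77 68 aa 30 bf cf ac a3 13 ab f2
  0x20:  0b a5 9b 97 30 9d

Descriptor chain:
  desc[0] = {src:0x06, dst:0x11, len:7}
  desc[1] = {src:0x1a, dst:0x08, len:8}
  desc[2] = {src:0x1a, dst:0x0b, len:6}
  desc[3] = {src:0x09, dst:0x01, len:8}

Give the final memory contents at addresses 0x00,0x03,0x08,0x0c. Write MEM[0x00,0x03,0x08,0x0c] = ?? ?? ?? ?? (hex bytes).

MEM[0x00,0x03,0x08,0x0c] = 6e cf f2 ac

D0: mem[0x11..0x17] <- [25 5f b7 af 1a aa d7]
D1: mem[0x08..0x0f] <- [cf ac a3 13 ab f2 0b a5]
D2: mem[0x0b..0x10] <- [cf ac a3 13 ab f2]
D3: mem[0x01..0x08] <- [ac a3 cf ac a3 13 ab f2]
query mem[0x00]=0x6e, mem[0x03]=0xcf, mem[0x08]=0xf2, mem[0x0c]=0xac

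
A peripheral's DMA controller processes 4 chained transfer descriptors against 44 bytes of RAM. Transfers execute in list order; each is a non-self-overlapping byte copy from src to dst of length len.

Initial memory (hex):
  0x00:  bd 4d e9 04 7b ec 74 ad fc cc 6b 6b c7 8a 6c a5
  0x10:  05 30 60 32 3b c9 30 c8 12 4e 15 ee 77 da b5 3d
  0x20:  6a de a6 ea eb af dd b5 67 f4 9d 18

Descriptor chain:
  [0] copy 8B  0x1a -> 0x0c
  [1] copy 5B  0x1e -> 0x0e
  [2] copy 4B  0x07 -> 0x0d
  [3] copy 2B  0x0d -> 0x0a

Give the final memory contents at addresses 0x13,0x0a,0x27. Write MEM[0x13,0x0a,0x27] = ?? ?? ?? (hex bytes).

  after D0: wrote 8B at 0x0c = 15ee77dab53d6ade
  after D1: wrote 5B at 0x0e = b53d6adea6
  after D2: wrote 4B at 0x0d = adfccc6b
  after D3: wrote 2B at 0x0a = adfc
query mem[0x13]=0xde, mem[0x0a]=0xad, mem[0x27]=0xb5

MEM[0x13,0x0a,0x27] = de ad b5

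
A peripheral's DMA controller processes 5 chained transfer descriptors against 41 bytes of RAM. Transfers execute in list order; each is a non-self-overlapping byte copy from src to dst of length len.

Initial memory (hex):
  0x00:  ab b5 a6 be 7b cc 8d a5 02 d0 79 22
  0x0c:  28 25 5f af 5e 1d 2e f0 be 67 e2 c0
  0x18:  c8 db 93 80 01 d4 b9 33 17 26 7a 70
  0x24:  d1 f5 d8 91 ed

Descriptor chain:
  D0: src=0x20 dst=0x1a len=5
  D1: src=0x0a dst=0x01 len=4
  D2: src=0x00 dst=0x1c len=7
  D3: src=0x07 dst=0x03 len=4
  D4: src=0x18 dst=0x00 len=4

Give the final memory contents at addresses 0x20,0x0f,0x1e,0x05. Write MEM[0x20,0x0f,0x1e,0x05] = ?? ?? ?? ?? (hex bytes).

MEM[0x20,0x0f,0x1e,0x05] = 25 af 22 d0

#0 dst[0x1a+5] := {0x17,0x26,0x7a,0x70,0xd1}
#1 dst[0x01+4] := {0x79,0x22,0x28,0x25}
#2 dst[0x1c+7] := {0xab,0x79,0x22,0x28,0x25,0xcc,0x8d}
#3 dst[0x03+4] := {0xa5,0x02,0xd0,0x79}
#4 dst[0x00+4] := {0xc8,0xdb,0x17,0x26}
query mem[0x20]=0x25, mem[0x0f]=0xaf, mem[0x1e]=0x22, mem[0x05]=0xd0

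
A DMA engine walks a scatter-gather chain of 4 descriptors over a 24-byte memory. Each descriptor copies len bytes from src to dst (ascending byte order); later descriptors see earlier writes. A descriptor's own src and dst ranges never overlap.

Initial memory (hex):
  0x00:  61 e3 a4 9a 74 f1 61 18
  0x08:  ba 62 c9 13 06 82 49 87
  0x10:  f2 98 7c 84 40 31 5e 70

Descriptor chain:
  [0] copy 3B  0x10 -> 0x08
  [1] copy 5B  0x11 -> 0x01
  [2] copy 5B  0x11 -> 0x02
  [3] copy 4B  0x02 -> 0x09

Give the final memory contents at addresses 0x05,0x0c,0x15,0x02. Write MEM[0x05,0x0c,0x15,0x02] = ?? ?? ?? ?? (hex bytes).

MEM[0x05,0x0c,0x15,0x02] = 40 40 31 98

#0 dst[0x08+3] := {0xf2,0x98,0x7c}
#1 dst[0x01+5] := {0x98,0x7c,0x84,0x40,0x31}
#2 dst[0x02+5] := {0x98,0x7c,0x84,0x40,0x31}
#3 dst[0x09+4] := {0x98,0x7c,0x84,0x40}
query mem[0x05]=0x40, mem[0x0c]=0x40, mem[0x15]=0x31, mem[0x02]=0x98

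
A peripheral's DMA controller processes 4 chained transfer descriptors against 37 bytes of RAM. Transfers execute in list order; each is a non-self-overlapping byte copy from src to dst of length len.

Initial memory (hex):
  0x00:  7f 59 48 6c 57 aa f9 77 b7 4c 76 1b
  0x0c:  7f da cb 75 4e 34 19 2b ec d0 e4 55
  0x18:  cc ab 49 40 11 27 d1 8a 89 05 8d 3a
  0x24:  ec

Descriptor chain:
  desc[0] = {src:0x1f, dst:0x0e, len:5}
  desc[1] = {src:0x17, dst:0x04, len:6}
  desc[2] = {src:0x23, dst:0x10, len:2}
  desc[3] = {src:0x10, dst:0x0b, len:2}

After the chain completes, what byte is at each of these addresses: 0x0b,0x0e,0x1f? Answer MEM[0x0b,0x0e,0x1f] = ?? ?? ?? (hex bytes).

[0] 0x1f->0x0e len=5 : 8a 89 05 8d 3a
[1] 0x17->0x04 len=6 : 55 cc ab 49 40 11
[2] 0x23->0x10 len=2 : 3a ec
[3] 0x10->0x0b len=2 : 3a ec
query mem[0x0b]=0x3a, mem[0x0e]=0x8a, mem[0x1f]=0x8a

MEM[0x0b,0x0e,0x1f] = 3a 8a 8a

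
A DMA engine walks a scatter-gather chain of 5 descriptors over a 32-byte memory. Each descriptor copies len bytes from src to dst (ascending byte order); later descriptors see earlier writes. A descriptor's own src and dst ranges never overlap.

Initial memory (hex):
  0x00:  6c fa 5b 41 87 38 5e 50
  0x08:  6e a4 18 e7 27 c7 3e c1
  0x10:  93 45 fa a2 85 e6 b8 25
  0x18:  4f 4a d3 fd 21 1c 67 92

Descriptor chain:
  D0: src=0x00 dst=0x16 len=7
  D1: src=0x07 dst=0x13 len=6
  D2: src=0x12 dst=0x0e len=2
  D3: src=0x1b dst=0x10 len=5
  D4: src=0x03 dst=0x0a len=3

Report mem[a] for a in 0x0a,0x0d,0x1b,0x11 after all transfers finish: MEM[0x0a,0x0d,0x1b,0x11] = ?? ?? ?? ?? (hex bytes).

  after D0: wrote 7B at 0x16 = 6cfa5b4187385e
  after D1: wrote 6B at 0x13 = 506ea418e727
  after D2: wrote 2B at 0x0e = fa50
  after D3: wrote 5B at 0x10 = 385e1c6792
  after D4: wrote 3B at 0x0a = 418738
query mem[0x0a]=0x41, mem[0x0d]=0xc7, mem[0x1b]=0x38, mem[0x11]=0x5e

MEM[0x0a,0x0d,0x1b,0x11] = 41 c7 38 5e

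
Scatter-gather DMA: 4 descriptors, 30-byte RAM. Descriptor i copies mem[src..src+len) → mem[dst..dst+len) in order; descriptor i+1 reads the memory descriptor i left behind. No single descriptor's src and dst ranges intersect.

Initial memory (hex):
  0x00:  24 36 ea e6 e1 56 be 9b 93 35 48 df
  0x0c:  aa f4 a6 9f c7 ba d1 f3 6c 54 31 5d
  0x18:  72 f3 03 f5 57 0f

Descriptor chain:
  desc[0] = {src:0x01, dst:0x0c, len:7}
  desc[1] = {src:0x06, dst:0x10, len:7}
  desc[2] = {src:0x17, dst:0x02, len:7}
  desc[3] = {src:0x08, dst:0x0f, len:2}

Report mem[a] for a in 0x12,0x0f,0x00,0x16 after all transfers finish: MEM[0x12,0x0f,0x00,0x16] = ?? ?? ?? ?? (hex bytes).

MEM[0x12,0x0f,0x00,0x16] = 93 0f 24 36

#0 dst[0x0c+7] := {0x36,0xea,0xe6,0xe1,0x56,0xbe,0x9b}
#1 dst[0x10+7] := {0xbe,0x9b,0x93,0x35,0x48,0xdf,0x36}
#2 dst[0x02+7] := {0x5d,0x72,0xf3,0x03,0xf5,0x57,0x0f}
#3 dst[0x0f+2] := {0x0f,0x35}
query mem[0x12]=0x93, mem[0x0f]=0x0f, mem[0x00]=0x24, mem[0x16]=0x36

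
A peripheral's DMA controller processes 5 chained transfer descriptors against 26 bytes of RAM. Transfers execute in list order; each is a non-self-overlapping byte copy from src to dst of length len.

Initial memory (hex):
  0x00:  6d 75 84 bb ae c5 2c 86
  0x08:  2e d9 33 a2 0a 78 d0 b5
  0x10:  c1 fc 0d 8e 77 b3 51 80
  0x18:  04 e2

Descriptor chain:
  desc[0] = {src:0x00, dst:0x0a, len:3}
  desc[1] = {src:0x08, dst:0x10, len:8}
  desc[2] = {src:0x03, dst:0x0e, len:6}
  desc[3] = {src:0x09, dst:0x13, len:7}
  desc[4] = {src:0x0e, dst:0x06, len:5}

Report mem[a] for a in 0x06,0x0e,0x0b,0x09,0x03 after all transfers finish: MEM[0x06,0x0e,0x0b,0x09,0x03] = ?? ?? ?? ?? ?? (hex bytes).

MEM[0x06,0x0e,0x0b,0x09,0x03] = bb bb 75 2c bb

#0 dst[0x0a+3] := {0x6d,0x75,0x84}
#1 dst[0x10+8] := {0x2e,0xd9,0x6d,0x75,0x84,0x78,0xd0,0xb5}
#2 dst[0x0e+6] := {0xbb,0xae,0xc5,0x2c,0x86,0x2e}
#3 dst[0x13+7] := {0xd9,0x6d,0x75,0x84,0x78,0xbb,0xae}
#4 dst[0x06+5] := {0xbb,0xae,0xc5,0x2c,0x86}
query mem[0x06]=0xbb, mem[0x0e]=0xbb, mem[0x0b]=0x75, mem[0x09]=0x2c, mem[0x03]=0xbb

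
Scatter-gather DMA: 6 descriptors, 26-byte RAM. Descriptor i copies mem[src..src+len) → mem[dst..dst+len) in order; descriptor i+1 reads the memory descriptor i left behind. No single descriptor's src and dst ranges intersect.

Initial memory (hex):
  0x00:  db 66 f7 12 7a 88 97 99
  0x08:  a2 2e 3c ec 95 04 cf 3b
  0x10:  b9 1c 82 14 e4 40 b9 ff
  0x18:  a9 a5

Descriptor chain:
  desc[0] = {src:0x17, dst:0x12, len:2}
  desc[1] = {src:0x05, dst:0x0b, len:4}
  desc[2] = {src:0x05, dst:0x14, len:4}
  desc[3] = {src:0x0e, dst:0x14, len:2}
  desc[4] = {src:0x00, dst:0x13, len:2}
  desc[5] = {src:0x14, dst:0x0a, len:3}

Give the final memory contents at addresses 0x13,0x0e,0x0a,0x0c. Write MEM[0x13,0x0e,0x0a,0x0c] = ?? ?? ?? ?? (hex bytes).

[0] 0x17->0x12 len=2 : ff a9
[1] 0x05->0x0b len=4 : 88 97 99 a2
[2] 0x05->0x14 len=4 : 88 97 99 a2
[3] 0x0e->0x14 len=2 : a2 3b
[4] 0x00->0x13 len=2 : db 66
[5] 0x14->0x0a len=3 : 66 3b 99
query mem[0x13]=0xdb, mem[0x0e]=0xa2, mem[0x0a]=0x66, mem[0x0c]=0x99

MEM[0x13,0x0e,0x0a,0x0c] = db a2 66 99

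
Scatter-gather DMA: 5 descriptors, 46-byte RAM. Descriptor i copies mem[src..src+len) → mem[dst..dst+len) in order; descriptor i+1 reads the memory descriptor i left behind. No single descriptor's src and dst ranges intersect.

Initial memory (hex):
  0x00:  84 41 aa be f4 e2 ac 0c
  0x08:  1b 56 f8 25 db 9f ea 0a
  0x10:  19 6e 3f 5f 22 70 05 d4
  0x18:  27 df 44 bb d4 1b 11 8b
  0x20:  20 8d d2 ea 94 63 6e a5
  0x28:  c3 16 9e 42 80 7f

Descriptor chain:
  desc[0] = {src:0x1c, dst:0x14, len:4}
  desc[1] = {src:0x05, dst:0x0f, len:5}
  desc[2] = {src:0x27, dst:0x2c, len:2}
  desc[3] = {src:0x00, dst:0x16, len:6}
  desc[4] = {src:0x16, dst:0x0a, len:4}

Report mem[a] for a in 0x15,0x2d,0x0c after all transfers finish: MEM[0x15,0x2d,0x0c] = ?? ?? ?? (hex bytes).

D0: mem[0x14..0x17] <- [d4 1b 11 8b]
D1: mem[0x0f..0x13] <- [e2 ac 0c 1b 56]
D2: mem[0x2c..0x2d] <- [a5 c3]
D3: mem[0x16..0x1b] <- [84 41 aa be f4 e2]
D4: mem[0x0a..0x0d] <- [84 41 aa be]
query mem[0x15]=0x1b, mem[0x2d]=0xc3, mem[0x0c]=0xaa

MEM[0x15,0x2d,0x0c] = 1b c3 aa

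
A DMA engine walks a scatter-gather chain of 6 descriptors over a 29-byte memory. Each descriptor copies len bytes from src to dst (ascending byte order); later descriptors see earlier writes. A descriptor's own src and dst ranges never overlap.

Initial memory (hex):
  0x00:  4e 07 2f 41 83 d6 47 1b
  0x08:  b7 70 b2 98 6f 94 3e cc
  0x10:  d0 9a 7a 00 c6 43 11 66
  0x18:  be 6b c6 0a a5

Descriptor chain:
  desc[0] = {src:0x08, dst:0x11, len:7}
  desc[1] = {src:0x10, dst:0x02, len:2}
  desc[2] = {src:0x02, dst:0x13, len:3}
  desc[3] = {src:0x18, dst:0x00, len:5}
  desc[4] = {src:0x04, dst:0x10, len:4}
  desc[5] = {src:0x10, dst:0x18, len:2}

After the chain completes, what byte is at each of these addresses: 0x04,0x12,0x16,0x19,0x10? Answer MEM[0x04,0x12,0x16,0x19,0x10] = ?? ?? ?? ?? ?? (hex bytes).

MEM[0x04,0x12,0x16,0x19,0x10] = a5 47 94 d6 a5

  after D0: wrote 7B at 0x11 = b770b2986f943e
  after D1: wrote 2B at 0x02 = d0b7
  after D2: wrote 3B at 0x13 = d0b783
  after D3: wrote 5B at 0x00 = be6bc60aa5
  after D4: wrote 4B at 0x10 = a5d6471b
  after D5: wrote 2B at 0x18 = a5d6
query mem[0x04]=0xa5, mem[0x12]=0x47, mem[0x16]=0x94, mem[0x19]=0xd6, mem[0x10]=0xa5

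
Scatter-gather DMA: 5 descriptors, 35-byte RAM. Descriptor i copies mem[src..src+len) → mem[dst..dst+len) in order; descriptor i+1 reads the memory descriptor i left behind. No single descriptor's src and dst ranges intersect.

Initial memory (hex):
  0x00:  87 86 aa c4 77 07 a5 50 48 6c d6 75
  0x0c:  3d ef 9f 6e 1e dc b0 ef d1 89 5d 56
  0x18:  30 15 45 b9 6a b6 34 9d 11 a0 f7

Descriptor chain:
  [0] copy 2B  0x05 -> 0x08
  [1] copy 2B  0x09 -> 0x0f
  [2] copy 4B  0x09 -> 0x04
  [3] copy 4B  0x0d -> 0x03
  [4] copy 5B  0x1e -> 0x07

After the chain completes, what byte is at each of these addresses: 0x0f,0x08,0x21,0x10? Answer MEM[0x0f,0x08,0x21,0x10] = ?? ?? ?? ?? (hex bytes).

MEM[0x0f,0x08,0x21,0x10] = a5 9d a0 d6

  after D0: wrote 2B at 0x08 = 07a5
  after D1: wrote 2B at 0x0f = a5d6
  after D2: wrote 4B at 0x04 = a5d6753d
  after D3: wrote 4B at 0x03 = ef9fa5d6
  after D4: wrote 5B at 0x07 = 349d11a0f7
query mem[0x0f]=0xa5, mem[0x08]=0x9d, mem[0x21]=0xa0, mem[0x10]=0xd6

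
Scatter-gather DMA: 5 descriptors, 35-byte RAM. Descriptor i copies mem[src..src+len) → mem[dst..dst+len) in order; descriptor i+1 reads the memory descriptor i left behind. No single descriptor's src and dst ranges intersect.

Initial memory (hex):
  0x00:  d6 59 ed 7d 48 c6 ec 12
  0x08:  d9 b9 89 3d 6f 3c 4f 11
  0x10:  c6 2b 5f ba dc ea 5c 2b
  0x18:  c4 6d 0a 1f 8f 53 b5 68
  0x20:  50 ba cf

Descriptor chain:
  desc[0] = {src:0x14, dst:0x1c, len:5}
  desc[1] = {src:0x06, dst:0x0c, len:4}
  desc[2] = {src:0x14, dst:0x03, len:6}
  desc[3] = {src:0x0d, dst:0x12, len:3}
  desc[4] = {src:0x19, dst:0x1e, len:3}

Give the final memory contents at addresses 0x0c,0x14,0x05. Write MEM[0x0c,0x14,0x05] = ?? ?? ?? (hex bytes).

[0] 0x14->0x1c len=5 : dc ea 5c 2b c4
[1] 0x06->0x0c len=4 : ec 12 d9 b9
[2] 0x14->0x03 len=6 : dc ea 5c 2b c4 6d
[3] 0x0d->0x12 len=3 : 12 d9 b9
[4] 0x19->0x1e len=3 : 6d 0a 1f
query mem[0x0c]=0xec, mem[0x14]=0xb9, mem[0x05]=0x5c

MEM[0x0c,0x14,0x05] = ec b9 5c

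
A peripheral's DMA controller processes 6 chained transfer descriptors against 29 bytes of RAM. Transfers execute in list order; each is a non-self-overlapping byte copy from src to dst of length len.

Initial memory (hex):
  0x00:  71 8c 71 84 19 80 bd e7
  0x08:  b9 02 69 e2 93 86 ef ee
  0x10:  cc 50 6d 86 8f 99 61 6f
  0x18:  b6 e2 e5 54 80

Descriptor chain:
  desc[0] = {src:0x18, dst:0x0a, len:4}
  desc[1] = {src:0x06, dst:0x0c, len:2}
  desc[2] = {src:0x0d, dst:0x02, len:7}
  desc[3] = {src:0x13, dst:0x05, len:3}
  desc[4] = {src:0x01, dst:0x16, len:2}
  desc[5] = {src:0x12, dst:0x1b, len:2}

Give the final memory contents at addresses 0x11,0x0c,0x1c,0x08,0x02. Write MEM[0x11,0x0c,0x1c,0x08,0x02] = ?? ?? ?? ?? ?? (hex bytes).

MEM[0x11,0x0c,0x1c,0x08,0x02] = 50 bd 86 86 e7

  after D0: wrote 4B at 0x0a = b6e2e554
  after D1: wrote 2B at 0x0c = bde7
  after D2: wrote 7B at 0x02 = e7efeecc506d86
  after D3: wrote 3B at 0x05 = 868f99
  after D4: wrote 2B at 0x16 = 8ce7
  after D5: wrote 2B at 0x1b = 6d86
query mem[0x11]=0x50, mem[0x0c]=0xbd, mem[0x1c]=0x86, mem[0x08]=0x86, mem[0x02]=0xe7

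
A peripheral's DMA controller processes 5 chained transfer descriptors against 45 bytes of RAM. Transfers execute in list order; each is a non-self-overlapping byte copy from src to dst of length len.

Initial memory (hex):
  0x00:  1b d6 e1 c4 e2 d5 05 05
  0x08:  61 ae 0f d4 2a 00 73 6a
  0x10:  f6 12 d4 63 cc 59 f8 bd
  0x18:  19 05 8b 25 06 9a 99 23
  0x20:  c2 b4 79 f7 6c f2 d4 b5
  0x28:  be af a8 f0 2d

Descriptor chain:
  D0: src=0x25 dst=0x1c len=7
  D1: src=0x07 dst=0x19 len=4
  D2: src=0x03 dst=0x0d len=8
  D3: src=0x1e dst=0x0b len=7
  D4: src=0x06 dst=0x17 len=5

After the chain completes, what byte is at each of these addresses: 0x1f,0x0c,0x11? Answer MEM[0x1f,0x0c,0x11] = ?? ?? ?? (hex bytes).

MEM[0x1f,0x0c,0x11] = be be 6c

[0] 0x25->0x1c len=7 : f2 d4 b5 be af a8 f0
[1] 0x07->0x19 len=4 : 05 61 ae 0f
[2] 0x03->0x0d len=8 : c4 e2 d5 05 05 61 ae 0f
[3] 0x1e->0x0b len=7 : b5 be af a8 f0 f7 6c
[4] 0x06->0x17 len=5 : 05 05 61 ae 0f
query mem[0x1f]=0xbe, mem[0x0c]=0xbe, mem[0x11]=0x6c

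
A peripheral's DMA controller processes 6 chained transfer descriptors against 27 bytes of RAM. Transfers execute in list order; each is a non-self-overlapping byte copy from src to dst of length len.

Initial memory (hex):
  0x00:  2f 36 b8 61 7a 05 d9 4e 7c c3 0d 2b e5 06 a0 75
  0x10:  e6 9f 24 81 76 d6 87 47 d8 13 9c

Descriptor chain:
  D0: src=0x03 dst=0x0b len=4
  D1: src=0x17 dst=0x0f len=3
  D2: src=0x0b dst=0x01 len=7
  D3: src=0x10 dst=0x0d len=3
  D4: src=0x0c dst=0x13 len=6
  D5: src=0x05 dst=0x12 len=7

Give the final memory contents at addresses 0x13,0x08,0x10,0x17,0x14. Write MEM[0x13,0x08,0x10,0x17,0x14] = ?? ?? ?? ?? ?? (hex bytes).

D0: mem[0x0b..0x0e] <- [61 7a 05 d9]
D1: mem[0x0f..0x11] <- [47 d8 13]
D2: mem[0x01..0x07] <- [61 7a 05 d9 47 d8 13]
D3: mem[0x0d..0x0f] <- [d8 13 24]
D4: mem[0x13..0x18] <- [7a d8 13 24 d8 13]
D5: mem[0x12..0x18] <- [47 d8 13 7c c3 0d 61]
query mem[0x13]=0xd8, mem[0x08]=0x7c, mem[0x10]=0xd8, mem[0x17]=0x0d, mem[0x14]=0x13

MEM[0x13,0x08,0x10,0x17,0x14] = d8 7c d8 0d 13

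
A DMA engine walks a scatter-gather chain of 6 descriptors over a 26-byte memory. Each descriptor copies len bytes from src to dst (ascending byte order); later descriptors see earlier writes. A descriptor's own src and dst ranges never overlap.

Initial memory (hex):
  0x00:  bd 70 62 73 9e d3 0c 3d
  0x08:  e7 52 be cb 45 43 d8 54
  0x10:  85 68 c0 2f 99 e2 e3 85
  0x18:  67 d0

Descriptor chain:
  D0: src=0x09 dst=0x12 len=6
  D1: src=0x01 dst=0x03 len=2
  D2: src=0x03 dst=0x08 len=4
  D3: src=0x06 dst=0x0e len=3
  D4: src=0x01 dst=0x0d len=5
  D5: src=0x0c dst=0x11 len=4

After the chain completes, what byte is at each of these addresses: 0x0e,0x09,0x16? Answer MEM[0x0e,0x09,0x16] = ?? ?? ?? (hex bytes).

MEM[0x0e,0x09,0x16] = 62 62 43

  after D0: wrote 6B at 0x12 = 52becb4543d8
  after D1: wrote 2B at 0x03 = 7062
  after D2: wrote 4B at 0x08 = 7062d30c
  after D3: wrote 3B at 0x0e = 0c3d70
  after D4: wrote 5B at 0x0d = 70627062d3
  after D5: wrote 4B at 0x11 = 45706270
query mem[0x0e]=0x62, mem[0x09]=0x62, mem[0x16]=0x43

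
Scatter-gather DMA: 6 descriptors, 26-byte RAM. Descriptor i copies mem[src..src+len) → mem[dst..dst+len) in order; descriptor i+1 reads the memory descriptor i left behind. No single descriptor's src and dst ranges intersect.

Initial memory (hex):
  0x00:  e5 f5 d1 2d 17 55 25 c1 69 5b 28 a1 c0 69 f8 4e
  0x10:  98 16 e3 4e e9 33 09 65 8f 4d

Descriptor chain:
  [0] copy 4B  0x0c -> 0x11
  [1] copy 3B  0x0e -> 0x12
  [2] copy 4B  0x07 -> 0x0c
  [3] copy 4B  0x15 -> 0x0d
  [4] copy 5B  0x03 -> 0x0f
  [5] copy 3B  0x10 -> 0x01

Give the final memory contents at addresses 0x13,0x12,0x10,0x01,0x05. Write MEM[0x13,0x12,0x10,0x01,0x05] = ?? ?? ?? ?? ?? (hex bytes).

MEM[0x13,0x12,0x10,0x01,0x05] = c1 25 17 17 55

#0 dst[0x11+4] := {0xc0,0x69,0xf8,0x4e}
#1 dst[0x12+3] := {0xf8,0x4e,0x98}
#2 dst[0x0c+4] := {0xc1,0x69,0x5b,0x28}
#3 dst[0x0d+4] := {0x33,0x09,0x65,0x8f}
#4 dst[0x0f+5] := {0x2d,0x17,0x55,0x25,0xc1}
#5 dst[0x01+3] := {0x17,0x55,0x25}
query mem[0x13]=0xc1, mem[0x12]=0x25, mem[0x10]=0x17, mem[0x01]=0x17, mem[0x05]=0x55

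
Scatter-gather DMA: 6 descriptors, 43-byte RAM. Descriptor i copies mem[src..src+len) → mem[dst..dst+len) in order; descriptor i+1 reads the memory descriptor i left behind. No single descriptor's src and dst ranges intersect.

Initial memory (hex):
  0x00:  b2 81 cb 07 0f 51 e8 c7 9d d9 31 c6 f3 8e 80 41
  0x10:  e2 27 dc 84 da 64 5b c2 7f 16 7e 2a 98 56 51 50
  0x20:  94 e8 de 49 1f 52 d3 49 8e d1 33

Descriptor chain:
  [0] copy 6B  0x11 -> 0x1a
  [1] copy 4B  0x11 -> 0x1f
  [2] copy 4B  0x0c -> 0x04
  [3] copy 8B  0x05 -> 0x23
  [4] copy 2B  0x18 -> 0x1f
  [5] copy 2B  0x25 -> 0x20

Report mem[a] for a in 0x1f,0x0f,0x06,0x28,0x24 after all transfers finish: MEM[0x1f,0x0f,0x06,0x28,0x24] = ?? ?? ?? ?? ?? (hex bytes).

MEM[0x1f,0x0f,0x06,0x28,0x24] = 7f 41 80 31 80

[0] 0x11->0x1a len=6 : 27 dc 84 da 64 5b
[1] 0x11->0x1f len=4 : 27 dc 84 da
[2] 0x0c->0x04 len=4 : f3 8e 80 41
[3] 0x05->0x23 len=8 : 8e 80 41 9d d9 31 c6 f3
[4] 0x18->0x1f len=2 : 7f 16
[5] 0x25->0x20 len=2 : 41 9d
query mem[0x1f]=0x7f, mem[0x0f]=0x41, mem[0x06]=0x80, mem[0x28]=0x31, mem[0x24]=0x80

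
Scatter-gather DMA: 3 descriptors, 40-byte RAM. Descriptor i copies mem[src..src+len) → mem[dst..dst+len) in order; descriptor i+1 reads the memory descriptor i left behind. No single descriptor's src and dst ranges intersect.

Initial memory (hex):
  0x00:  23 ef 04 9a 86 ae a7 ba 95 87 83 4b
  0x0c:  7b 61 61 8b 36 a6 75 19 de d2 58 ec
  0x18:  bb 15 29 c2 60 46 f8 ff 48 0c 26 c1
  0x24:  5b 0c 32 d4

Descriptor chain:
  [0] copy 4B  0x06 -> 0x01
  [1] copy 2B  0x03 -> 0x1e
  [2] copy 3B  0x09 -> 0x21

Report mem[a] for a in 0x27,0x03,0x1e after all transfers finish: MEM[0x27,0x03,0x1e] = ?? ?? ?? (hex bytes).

MEM[0x27,0x03,0x1e] = d4 95 95

#0 dst[0x01+4] := {0xa7,0xba,0x95,0x87}
#1 dst[0x1e+2] := {0x95,0x87}
#2 dst[0x21+3] := {0x87,0x83,0x4b}
query mem[0x27]=0xd4, mem[0x03]=0x95, mem[0x1e]=0x95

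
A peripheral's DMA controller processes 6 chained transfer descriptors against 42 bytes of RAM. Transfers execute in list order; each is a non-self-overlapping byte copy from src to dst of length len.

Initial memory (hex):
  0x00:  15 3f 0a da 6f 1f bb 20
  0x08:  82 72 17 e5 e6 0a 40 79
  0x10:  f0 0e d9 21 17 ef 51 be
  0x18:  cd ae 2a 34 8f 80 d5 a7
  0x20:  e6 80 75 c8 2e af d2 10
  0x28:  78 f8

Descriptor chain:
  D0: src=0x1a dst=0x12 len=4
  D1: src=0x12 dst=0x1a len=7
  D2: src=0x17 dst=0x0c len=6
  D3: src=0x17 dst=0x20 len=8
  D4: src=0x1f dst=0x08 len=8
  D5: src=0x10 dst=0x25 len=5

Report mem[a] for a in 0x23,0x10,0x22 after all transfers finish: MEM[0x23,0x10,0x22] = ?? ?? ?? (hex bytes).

MEM[0x23,0x10,0x22] = 2a 34 ae

[0] 0x1a->0x12 len=4 : 2a 34 8f 80
[1] 0x12->0x1a len=7 : 2a 34 8f 80 51 be cd
[2] 0x17->0x0c len=6 : be cd ae 2a 34 8f
[3] 0x17->0x20 len=8 : be cd ae 2a 34 8f 80 51
[4] 0x1f->0x08 len=8 : be be cd ae 2a 34 8f 80
[5] 0x10->0x25 len=5 : 34 8f 2a 34 8f
query mem[0x23]=0x2a, mem[0x10]=0x34, mem[0x22]=0xae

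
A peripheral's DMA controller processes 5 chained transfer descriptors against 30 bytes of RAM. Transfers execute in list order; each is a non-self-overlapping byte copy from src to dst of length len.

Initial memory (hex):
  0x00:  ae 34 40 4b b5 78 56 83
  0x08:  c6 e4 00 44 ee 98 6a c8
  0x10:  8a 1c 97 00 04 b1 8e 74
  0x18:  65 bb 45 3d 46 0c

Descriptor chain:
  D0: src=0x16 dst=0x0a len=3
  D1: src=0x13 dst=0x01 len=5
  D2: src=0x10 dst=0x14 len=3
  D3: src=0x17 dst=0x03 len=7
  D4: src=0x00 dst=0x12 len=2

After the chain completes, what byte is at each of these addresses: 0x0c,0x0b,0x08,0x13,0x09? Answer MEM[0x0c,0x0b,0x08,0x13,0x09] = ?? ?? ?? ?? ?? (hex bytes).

[0] 0x16->0x0a len=3 : 8e 74 65
[1] 0x13->0x01 len=5 : 00 04 b1 8e 74
[2] 0x10->0x14 len=3 : 8a 1c 97
[3] 0x17->0x03 len=7 : 74 65 bb 45 3d 46 0c
[4] 0x00->0x12 len=2 : ae 00
query mem[0x0c]=0x65, mem[0x0b]=0x74, mem[0x08]=0x46, mem[0x13]=0x00, mem[0x09]=0x0c

MEM[0x0c,0x0b,0x08,0x13,0x09] = 65 74 46 00 0c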